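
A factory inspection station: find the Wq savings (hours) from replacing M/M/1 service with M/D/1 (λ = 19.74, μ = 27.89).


ρ = 19.74/27.89 = 0.7078
Wq(M/M/1) = ρ/(μ−λ) = 0.7078/8.15 = 0.08684 hr
Wq(M/D/1) = ρ/(2(μ−λ)) = 0.04342 hr
Savings = 0.08684 − 0.04342 = 0.04342 hr

Final: 0.04342 hr


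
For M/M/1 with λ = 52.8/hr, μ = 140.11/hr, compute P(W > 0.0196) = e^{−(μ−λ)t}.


W ~ Exponential(μ−λ) for M/M/1.
μ − λ = 140.11 − 52.8 = 87.3100
P(W > t) = e^{−(μ−λ)t} = e^{−1.7113} = 0.180635

Final: 0.180635


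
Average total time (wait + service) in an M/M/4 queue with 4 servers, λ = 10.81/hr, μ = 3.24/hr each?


a = 3.3364; ρ = 0.8341; P₀ = 0.021180
Lq = P₀·a^c·ρ/(c!(1−ρ)²) = 3.31425
Wq = Lq/λ = 3.31425/10.81 = 0.30659 hr
W = Wq + 1/μ = 0.30659 + 0.30864 = 0.61523 hr

Final: 0.61523 hr


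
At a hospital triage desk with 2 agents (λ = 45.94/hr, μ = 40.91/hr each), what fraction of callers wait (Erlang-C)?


a = λ/μ = 1.1230; ρ = a/2 = 0.5615
P₀ = 0.280839 (from M/M/c formula)
C(c,a) = [a^c/(c!(1−ρ))]·P₀ = [1.26102/(2·0.4385)]·0.280839
= 1.43781·0.280839 = 0.403792

Final: 0.403792


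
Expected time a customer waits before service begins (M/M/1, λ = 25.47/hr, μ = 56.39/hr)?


ρ = 25.47/56.39 = 0.4517
Wq = ρ/(μ−λ) = 0.4517/(56.39 − 25.47) = 0.4517/30.92 = 0.01461 hr

Final: 0.01461 hr


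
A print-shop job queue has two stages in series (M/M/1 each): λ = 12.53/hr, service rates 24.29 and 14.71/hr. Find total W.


Each node sees arrival rate λ = 12.53/hr (tandem ⇒ throughput preserved).
W₁ = 1/(μ₁−λ) = 1/(24.29−12.53) = 0.08503 hr
W₂ = 1/(μ₂−λ) = 1/(14.71−12.53) = 0.45872 hr
W_total = W₁ + W₂ = 0.08503 + 0.45872 = 0.54375 hr

Final: 0.54375 hr


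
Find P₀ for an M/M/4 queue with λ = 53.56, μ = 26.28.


a = λ/μ = 53.56/26.28 = 2.0381; ρ = a/c = 0.5095
Σ_{k=0}^{3} a^k/k! (terms k=0..3) = 1.00000 + 2.03805 + 2.07683 + 1.41089 = 6.52577
Tail: a^4/(4!(1−ρ)) = 17.25285/(24·0.4905) = 1.46562
P₀ = 1/(6.52577 + 1.46562) = 1/7.99140 = 0.125135

Final: 0.125135


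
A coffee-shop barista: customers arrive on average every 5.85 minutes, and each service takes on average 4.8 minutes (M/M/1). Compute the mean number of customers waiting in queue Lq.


λ = 60/5.85 = 10.2564 /hr
μ = 60/4.8 = 12.5000 /hr
ρ = λ/μ = 10.2564/12.5000 = 0.8205
Lq = ρ²/(1−ρ) = 0.6732/0.1795 = 3.7509

Final: 3.7509


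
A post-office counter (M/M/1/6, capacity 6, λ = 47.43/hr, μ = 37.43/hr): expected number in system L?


ρ = 47.43/37.43 = 1.2672
L = ρ[1 − (K+1)ρ^K + Kρ^(K+1)] / [(1−ρ)(1−ρ^(K+1))]
Numerator: 1.2672·(1 − 7·4.139995 + 6·5.246058) = 4.430498
Denominator: (-0.2672)·(-4.246058) = 1.134400
L = 4.430498/1.134400 = 3.9056

Final: 3.9056


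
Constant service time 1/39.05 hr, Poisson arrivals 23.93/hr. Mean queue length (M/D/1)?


ρ = 23.93/39.05 = 0.6128
M/D/1: Lq = ρ²/(2(1−ρ)) = 0.3755/(2·0.3872) = 0.48493

Final: 0.48493


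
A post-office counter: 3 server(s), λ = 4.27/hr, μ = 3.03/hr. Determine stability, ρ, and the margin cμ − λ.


Total capacity cμ = 3·3.03 = 9.09/hr
ρ = λ/(cμ) = 4.27/9.09 = 0.4697
Stable ⇔ ρ < 1: YES
Spare capacity = cμ − λ = 9.09 − 4.27 = 4.82/hr

Final: ρ = 0.4697; stable; margin = 4.82/hr


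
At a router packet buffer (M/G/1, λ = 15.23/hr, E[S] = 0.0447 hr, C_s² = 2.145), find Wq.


ρ = λ·E[S] = 15.23·0.0447 = 0.6808
E[S²] = E[S]²(1+C_s²) = 0.0447²·(1+2.145) = 0.006284
Wq = λ·E[S²]/(2(1−ρ)) = 15.23·0.006284/(2·0.3192) = 0.14991 hr

Final: 0.14991 hr


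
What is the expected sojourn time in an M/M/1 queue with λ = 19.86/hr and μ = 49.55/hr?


W = 1/(μ−λ) = 1/(49.55 − 19.86) = 1/29.69 = 0.03368 hr

Final: 0.03368 hr


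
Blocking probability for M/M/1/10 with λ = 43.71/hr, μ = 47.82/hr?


ρ = λ/μ = 43.71/47.82 = 0.9141
P_K = (1−ρ)ρ^K/(1−ρ^(K+1)) = (0.08595·0.407111)/(1 − 0.372120)
= 0.034990/0.627880 = 0.055727

Final: 0.055727


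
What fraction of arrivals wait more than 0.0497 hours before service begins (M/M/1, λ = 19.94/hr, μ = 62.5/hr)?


ρ = 19.94/62.5 = 0.3190
P(Wq > t) = ρ·e^{−(μ−λ)t} = 0.3190·e^{−2.1152}
= 0.3190·0.120605 = 0.038478

Final: 0.038478


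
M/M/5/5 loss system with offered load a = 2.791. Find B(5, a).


B(c,a) = (a^c/c!) / Σ_{k=0}^{c} a^k/k!
a^5/5! = 1.411295
Σ terms (k=0..5): 1.00000 + 2.79100 + 3.89484 + 3.62350 + 2.52830 + 1.41130 = 15.248933
B = 1.411295/15.248933 = 0.092550

Final: 0.092550


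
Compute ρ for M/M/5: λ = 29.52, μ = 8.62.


ρ = λ/(cμ) = 29.52/(5·8.62) = 29.52/43.10 = 0.6849

Final: 0.6849


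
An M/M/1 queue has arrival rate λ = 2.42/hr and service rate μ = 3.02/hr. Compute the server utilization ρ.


ρ = λ/μ = 2.42/3.02 = 0.8013

Final: 0.8013


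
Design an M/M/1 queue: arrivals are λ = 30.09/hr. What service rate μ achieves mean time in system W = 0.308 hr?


W = 1/(μ−λ) ⇒ μ − λ = 1/W = 1/0.308 = 3.2468
μ = λ + 1/W = 30.09 + 3.2468 = 33.3368 per hr

Final: 33.3368 /hr


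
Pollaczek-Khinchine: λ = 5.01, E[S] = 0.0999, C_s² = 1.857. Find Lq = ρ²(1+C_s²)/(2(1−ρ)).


ρ = λ·E[S] = 5.01·0.0999 = 0.5005
Lq = ρ²(1+C_s²)/(2(1−ρ)) = 0.2505·(1+1.857)/(2·0.4995)
= 0.2505·2.8570/0.9990 = 0.71639

Final: 0.71639


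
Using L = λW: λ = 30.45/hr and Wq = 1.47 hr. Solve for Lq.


Lq = λWq = 30.45·1.47 = 44.7615

Final: 44.7615


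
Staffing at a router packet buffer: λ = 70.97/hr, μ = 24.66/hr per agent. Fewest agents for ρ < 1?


Stability requires cμ > λ ⇔ c > λ/μ.
λ/μ = 70.97/24.66 = 2.8779
Minimum integer c = ⌊2.8779⌋ + 1 = 3
Check: 3·24.66 = 73.98 > 70.97, while 2·24.66 = 49.32 ≤ 70.97

Final: 3 servers


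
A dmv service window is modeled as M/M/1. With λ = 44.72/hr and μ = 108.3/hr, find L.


ρ = λ/μ = 44.72/108.3 = 0.4129
L = ρ/(1−ρ) = 0.4129/(1 − 0.4129) = 0.4129/0.5871 = 0.7034

Final: 0.7034


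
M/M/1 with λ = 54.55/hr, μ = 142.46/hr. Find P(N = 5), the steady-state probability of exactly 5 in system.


ρ = 54.55/142.46 = 0.3829
P_n = (1−ρ)·ρ^n = (1 − 0.3829)·0.3829^5 = 0.6171·0.008232 = 0.005080

Final: 0.005080


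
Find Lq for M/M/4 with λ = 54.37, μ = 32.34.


a = λ/μ = 1.6812; ρ = a/4 = 0.4203
P₀ = 0.183131
Lq = P₀·a^c·ρ / (c!·(1−ρ)²) = 0.183131·7.98872·0.4203/(24·0.33605)
= 0.07624

Final: 0.07624


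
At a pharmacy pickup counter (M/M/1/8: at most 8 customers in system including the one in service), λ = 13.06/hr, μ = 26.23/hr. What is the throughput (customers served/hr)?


ρ = 0.4979; P_K = (1−ρ)ρ^8/(1−ρ^9) = 0.001900
λ_eff = λ(1 − P_K) = 13.06·(1 − 0.001900) = 13.06·0.998100 = 13.0352 /hr

Final: 13.0352 /hr


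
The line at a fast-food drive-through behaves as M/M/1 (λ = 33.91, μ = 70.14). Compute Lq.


ρ = 33.91/70.14 = 0.4835
Lq = ρ²/(1−ρ) = 0.2337/0.5165 = 0.4525

Final: 0.4525


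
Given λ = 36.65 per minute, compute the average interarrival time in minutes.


Mean interarrival time = 1/λ = 1/36.65 minute = 0.02729 minute
In minutes: 0.02729 × 1 = 0.02729 min

Final: 0.02729 min


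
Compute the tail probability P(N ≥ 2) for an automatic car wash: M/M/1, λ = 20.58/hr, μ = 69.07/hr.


ρ = 20.58/69.07 = 0.2980
P(N ≥ n) = ρ^n = 0.2980^2 = 0.088779

Final: 0.088779


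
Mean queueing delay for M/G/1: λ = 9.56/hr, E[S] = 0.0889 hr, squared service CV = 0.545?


ρ = λ·E[S] = 9.56·0.0889 = 0.8499
E[S²] = E[S]²(1+C_s²) = 0.0889²·(1+0.545) = 0.012210
Wq = λ·E[S²]/(2(1−ρ)) = 9.56·0.012210/(2·0.1501) = 0.38881 hr

Final: 0.38881 hr


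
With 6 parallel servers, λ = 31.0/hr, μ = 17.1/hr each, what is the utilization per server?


ρ = λ/(cμ) = 31.0/(6·17.1) = 31.0/102.60 = 0.3021

Final: 0.3021


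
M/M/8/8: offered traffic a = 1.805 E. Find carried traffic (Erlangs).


B(8,1.805) = 0.0004597 (Erlang-B)
Carried load = a(1 − B) = 1.805·(1 − 0.0004597) = 1.805·0.999540 = 1.8042 E

Final: 1.8042 Erlangs


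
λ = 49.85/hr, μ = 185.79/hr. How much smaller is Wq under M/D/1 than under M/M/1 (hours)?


ρ = 49.85/185.79 = 0.2683
Wq(M/M/1) = ρ/(μ−λ) = 0.2683/135.94 = 0.001974 hr
Wq(M/D/1) = ρ/(2(μ−λ)) = 0.0009869 hr
Savings = 0.001974 − 0.0009869 = 0.0009869 hr

Final: 0.0009869 hr


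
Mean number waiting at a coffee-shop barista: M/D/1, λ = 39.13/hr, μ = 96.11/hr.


ρ = 39.13/96.11 = 0.4071
M/D/1: Lq = ρ²/(2(1−ρ)) = 0.1658/(2·0.5929) = 0.13980

Final: 0.13980


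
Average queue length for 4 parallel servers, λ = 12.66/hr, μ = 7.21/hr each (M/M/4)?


a = λ/μ = 1.7559; ρ = a/4 = 0.4390
P₀ = 0.169326
Lq = P₀·a^c·ρ / (c!·(1−ρ)²) = 0.169326·9.50591·0.4390/(24·0.31475)
= 0.09354

Final: 0.09354


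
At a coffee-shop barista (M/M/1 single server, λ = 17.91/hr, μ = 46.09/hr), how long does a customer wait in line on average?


ρ = 17.91/46.09 = 0.3886
Wq = ρ/(μ−λ) = 0.3886/(46.09 − 17.91) = 0.3886/28.18 = 0.01379 hr

Final: 0.01379 hr


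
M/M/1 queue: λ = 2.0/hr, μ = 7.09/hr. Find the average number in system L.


ρ = λ/μ = 2.0/7.09 = 0.2821
L = ρ/(1−ρ) = 0.2821/(1 − 0.2821) = 0.2821/0.7179 = 0.3929

Final: 0.3929


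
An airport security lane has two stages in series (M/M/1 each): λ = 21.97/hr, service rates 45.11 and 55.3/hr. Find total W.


Each node sees arrival rate λ = 21.97/hr (tandem ⇒ throughput preserved).
W₁ = 1/(μ₁−λ) = 1/(45.11−21.97) = 0.04322 hr
W₂ = 1/(μ₂−λ) = 1/(55.3−21.97) = 0.03000 hr
W_total = W₁ + W₂ = 0.04322 + 0.03000 = 0.07322 hr

Final: 0.07322 hr


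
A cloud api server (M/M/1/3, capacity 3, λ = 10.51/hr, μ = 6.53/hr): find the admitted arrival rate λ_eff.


ρ = 1.6095; P_K = (1−ρ)ρ^3/(1−ρ^4) = 0.445001
λ_eff = λ(1 − P_K) = 10.51·(1 − 0.445001) = 10.51·0.554999 = 5.8330 /hr

Final: 5.8330 /hr


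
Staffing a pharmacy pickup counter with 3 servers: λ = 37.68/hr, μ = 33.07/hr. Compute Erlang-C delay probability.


a = λ/μ = 1.1394; ρ = a/3 = 0.3798
P₀ = 0.313870 (from M/M/c formula)
C(c,a) = [a^c/(c!(1−ρ))]·P₀ = [1.47921/(6·0.6202)]·0.313870
= 0.39751·0.313870 = 0.124766

Final: 0.124766


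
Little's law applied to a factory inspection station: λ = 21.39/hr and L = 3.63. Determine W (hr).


W = L/λ = 3.63/21.39 = 0.1697 hr

Final: 0.1697 hr


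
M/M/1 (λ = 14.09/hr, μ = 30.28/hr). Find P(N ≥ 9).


ρ = 14.09/30.28 = 0.4653
P(N ≥ n) = ρ^n = 0.4653^9 = 0.001023

Final: 0.001023


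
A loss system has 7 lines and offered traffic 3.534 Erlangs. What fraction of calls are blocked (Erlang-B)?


B(c,a) = (a^c/c!) / Σ_{k=0}^{c} a^k/k!
a^7/7! = 1.365952
Σ terms (k=0..7): 1.00000 + 3.53400 + 6.24458 + 7.35611 + 6.49913 + 4.59358 + 2.70562 + 1.36595 = 33.298970
B = 1.365952/33.298970 = 0.041021

Final: 0.041021


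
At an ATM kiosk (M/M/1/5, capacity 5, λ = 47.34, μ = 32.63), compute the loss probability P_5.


ρ = λ/μ = 47.34/32.63 = 1.4508
P_K = (1−ρ)ρ^K/(1−ρ^(K+1)) = (-0.4508·6.427704)/(1 − 9.325392)
= -2.897687/-8.325392 = 0.348054

Final: 0.348054


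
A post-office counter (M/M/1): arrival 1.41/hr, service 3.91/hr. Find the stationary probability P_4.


ρ = 1.41/3.91 = 0.3606
P_n = (1−ρ)·ρ^n = (1 − 0.3606)·0.3606^4 = 0.6394·0.016911 = 0.010813

Final: 0.010813


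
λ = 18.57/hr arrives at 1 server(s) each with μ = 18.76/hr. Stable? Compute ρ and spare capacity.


Total capacity cμ = 1·18.76 = 18.76/hr
ρ = λ/(cμ) = 18.57/18.76 = 0.9899
Stable ⇔ ρ < 1: YES
Spare capacity = cμ − λ = 18.76 − 18.57 = 0.19/hr

Final: ρ = 0.9899; stable; margin = 0.19/hr


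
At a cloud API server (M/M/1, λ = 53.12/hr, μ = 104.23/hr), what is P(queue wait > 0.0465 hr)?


ρ = 53.12/104.23 = 0.5096
P(Wq > t) = ρ·e^{−(μ−λ)t} = 0.5096·e^{−2.3766}
= 0.5096·0.092864 = 0.047328

Final: 0.047328


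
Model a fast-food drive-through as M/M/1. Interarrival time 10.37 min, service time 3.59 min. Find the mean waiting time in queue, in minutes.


λ = 60/10.37 = 5.7859 /hr
μ = 60/3.59 = 16.7131 /hr
ρ = λ/μ = 5.7859/16.7131 = 0.3462
Wq = ρ/(μ−λ) = 0.3462/(16.7131−5.7859) = 0.03168 hr
In minutes: 0.03168·60 = 1.901 min

Final: 1.901 min


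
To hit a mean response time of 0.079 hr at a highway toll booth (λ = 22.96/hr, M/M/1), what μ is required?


W = 1/(μ−λ) ⇒ μ − λ = 1/W = 1/0.079 = 12.6582
μ = λ + 1/W = 22.96 + 12.6582 = 35.6182 per hr

Final: 35.6182 /hr


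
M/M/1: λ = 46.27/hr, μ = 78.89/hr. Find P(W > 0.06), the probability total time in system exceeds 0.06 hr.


W ~ Exponential(μ−λ) for M/M/1.
μ − λ = 78.89 − 46.27 = 32.6200
P(W > t) = e^{−(μ−λ)t} = e^{−1.9572} = 0.141253

Final: 0.141253


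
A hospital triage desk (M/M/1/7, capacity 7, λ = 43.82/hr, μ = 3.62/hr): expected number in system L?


ρ = 43.82/3.62 = 12.1050
L = ρ[1 − (K+1)ρ^K + Kρ^(K+1)] / [(1−ρ)(1−ρ^(K+1))]
Numerator: 12.1050·(1 − 8·38084356.236346 + 7·461010080.186934) = 35375519369.653770
Denominator: (-11.1050)·(-461010079.186934) = 5119504194.285847
L = 35375519369.653770/5119504194.285847 = 6.9100

Final: 6.9100


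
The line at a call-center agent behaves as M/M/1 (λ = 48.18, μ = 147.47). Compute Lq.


ρ = 48.18/147.47 = 0.3267
Lq = ρ²/(1−ρ) = 0.1067/0.6733 = 0.1585

Final: 0.1585


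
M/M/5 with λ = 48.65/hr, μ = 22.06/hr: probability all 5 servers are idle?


a = λ/μ = 48.65/22.06 = 2.2053; ρ = a/c = 0.4411
Σ_{k=0}^{4} a^k/k! (terms k=0..4) = 1.00000 + 2.20535 + 2.43178 + 1.78764 + 0.98559 = 8.41037
Tail: a^5/(5!(1−ρ)) = 52.16590/(120·0.5589) = 0.77776
P₀ = 1/(8.41037 + 0.77776) = 1/9.18813 = 0.108836

Final: 0.108836


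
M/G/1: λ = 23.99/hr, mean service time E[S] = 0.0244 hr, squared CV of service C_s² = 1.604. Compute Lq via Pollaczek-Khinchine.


ρ = λ·E[S] = 23.99·0.0244 = 0.5854
Lq = ρ²(1+C_s²)/(2(1−ρ)) = 0.3426·(1+1.604)/(2·0.4146)
= 0.3426·2.6040/0.8293 = 1.07591

Final: 1.07591


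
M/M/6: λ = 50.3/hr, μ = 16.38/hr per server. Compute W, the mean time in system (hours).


a = 3.0708; ρ = 0.5118; P₀ = 0.045499
Lq = P₀·a^c·ρ/(c!(1−ρ)²) = 0.11379
Wq = Lq/λ = 0.11379/50.3 = 0.002262 hr
W = Wq + 1/μ = 0.002262 + 0.06105 = 0.06331 hr

Final: 0.06331 hr


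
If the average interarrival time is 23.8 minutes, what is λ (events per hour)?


λ = 1/(interarrival time) in consistent units.
1 hour = 60 min, so λ = 60/23.8 = 2.5210 per hour

Final: 2.5210 /hr


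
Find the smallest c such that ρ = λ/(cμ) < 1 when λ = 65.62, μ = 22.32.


Stability requires cμ > λ ⇔ c > λ/μ.
λ/μ = 65.62/22.32 = 2.9400
Minimum integer c = ⌊2.9400⌋ + 1 = 3
Check: 3·22.32 = 66.96 > 65.62, while 2·22.32 = 44.64 ≤ 65.62

Final: 3 servers


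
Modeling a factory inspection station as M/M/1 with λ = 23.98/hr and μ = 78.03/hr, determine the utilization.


ρ = λ/μ = 23.98/78.03 = 0.3073

Final: 0.3073


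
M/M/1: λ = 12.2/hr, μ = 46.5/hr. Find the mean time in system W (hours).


W = 1/(μ−λ) = 1/(46.5 − 12.2) = 1/34.30 = 0.02915 hr

Final: 0.02915 hr


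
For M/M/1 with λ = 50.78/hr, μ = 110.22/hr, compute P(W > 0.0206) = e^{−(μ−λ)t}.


W ~ Exponential(μ−λ) for M/M/1.
μ − λ = 110.22 − 50.78 = 59.4400
P(W > t) = e^{−(μ−λ)t} = e^{−1.2245} = 0.293915

Final: 0.293915


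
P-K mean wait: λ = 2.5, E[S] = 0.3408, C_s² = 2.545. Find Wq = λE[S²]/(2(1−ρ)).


ρ = λ·E[S] = 2.5·0.3408 = 0.8520
E[S²] = E[S]²(1+C_s²) = 0.3408²·(1+2.545) = 0.411733
Wq = λ·E[S²]/(2(1−ρ)) = 2.5·0.411733/(2·0.1480) = 3.47747 hr

Final: 3.47747 hr


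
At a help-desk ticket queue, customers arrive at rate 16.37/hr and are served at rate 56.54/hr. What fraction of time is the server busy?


ρ = λ/μ = 16.37/56.54 = 0.2895

Final: 0.2895


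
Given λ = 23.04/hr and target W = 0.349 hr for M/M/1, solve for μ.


W = 1/(μ−λ) ⇒ μ − λ = 1/W = 1/0.349 = 2.8653
μ = λ + 1/W = 23.04 + 2.8653 = 25.9053 per hr

Final: 25.9053 /hr


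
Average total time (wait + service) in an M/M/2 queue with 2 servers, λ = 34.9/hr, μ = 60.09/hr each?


a = 0.5808; ρ = 0.2904; P₀ = 0.549910
Lq = P₀·a^c·ρ/(c!(1−ρ)²) = 0.05349
Wq = Lq/λ = 0.05349/34.9 = 0.001533 hr
W = Wq + 1/μ = 0.001533 + 0.01664 = 0.01817 hr

Final: 0.01817 hr


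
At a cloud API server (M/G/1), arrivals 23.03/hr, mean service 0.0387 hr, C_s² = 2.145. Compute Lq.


ρ = λ·E[S] = 23.03·0.0387 = 0.8913
Lq = ρ²(1+C_s²)/(2(1−ρ)) = 0.7943·(1+2.145)/(2·0.1087)
= 0.7943·3.1450/0.2175 = 11.48722

Final: 11.48722


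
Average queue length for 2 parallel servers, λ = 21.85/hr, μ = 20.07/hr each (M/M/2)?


a = λ/μ = 1.0887; ρ = a/2 = 0.5443
P₀ = 0.295048
Lq = P₀·a^c·ρ / (c!·(1−ρ)²) = 0.295048·1.18525·0.5443/(2·0.20762)
= 0.45843

Final: 0.45843


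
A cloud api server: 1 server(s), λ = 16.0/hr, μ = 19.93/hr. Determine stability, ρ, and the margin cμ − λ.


Total capacity cμ = 1·19.93 = 19.93/hr
ρ = λ/(cμ) = 16.0/19.93 = 0.8028
Stable ⇔ ρ < 1: YES
Spare capacity = cμ − λ = 19.93 − 16.0 = 3.93/hr

Final: ρ = 0.8028; stable; margin = 3.93/hr


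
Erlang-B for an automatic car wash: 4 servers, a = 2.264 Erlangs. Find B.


B(c,a) = (a^c/c!) / Σ_{k=0}^{c} a^k/k!
a^4/4! = 1.094698
Σ terms (k=0..4): 1.00000 + 2.26400 + 2.56285 + 1.93410 + 1.09470 = 8.855642
B = 1.094698/8.855642 = 0.123616

Final: 0.123616


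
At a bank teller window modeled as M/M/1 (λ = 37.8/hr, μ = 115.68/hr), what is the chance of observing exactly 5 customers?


ρ = 37.8/115.68 = 0.3268
P_n = (1−ρ)·ρ^n = (1 − 0.3268)·0.3268^5 = 0.6732·0.003725 = 0.002508

Final: 0.002508


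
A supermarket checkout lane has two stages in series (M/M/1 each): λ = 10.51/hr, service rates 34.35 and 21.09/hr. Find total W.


Each node sees arrival rate λ = 10.51/hr (tandem ⇒ throughput preserved).
W₁ = 1/(μ₁−λ) = 1/(34.35−10.51) = 0.04195 hr
W₂ = 1/(μ₂−λ) = 1/(21.09−10.51) = 0.09452 hr
W_total = W₁ + W₂ = 0.04195 + 0.09452 = 0.13646 hr

Final: 0.13646 hr


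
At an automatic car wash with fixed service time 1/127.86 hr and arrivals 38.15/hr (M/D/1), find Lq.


ρ = 38.15/127.86 = 0.2984
M/D/1: Lq = ρ²/(2(1−ρ)) = 0.08903/(2·0.7016) = 0.06344

Final: 0.06344


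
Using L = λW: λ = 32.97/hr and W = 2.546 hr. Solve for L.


L = λW = 32.97·2.546 = 83.9416

Final: 83.9416


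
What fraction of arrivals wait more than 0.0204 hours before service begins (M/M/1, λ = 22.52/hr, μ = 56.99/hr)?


ρ = 22.52/56.99 = 0.3952
P(Wq > t) = ρ·e^{−(μ−λ)t} = 0.3952·e^{−0.7032}
= 0.3952·0.495005 = 0.195605

Final: 0.195605


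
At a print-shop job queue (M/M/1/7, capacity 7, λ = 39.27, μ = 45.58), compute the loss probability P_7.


ρ = λ/μ = 39.27/45.58 = 0.8616
P_K = (1−ρ)ρ^K/(1−ρ^(K+1)) = (0.1384·0.352376)/(1 − 0.303594)
= 0.048782/0.696406 = 0.070048

Final: 0.070048


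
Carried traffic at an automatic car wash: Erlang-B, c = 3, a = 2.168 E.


B(3,2.168) = 0.235344 (Erlang-B)
Carried load = a(1 − B) = 2.168·(1 − 0.235344) = 2.168·0.764656 = 1.6578 E

Final: 1.6578 Erlangs


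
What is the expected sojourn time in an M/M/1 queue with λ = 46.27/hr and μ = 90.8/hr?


W = 1/(μ−λ) = 1/(90.8 − 46.27) = 1/44.53 = 0.02246 hr

Final: 0.02246 hr


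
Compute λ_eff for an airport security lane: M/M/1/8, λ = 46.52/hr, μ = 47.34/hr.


ρ = 0.9827; P_K = (1−ρ)ρ^8/(1−ρ^9) = 0.103505
λ_eff = λ(1 − P_K) = 46.52·(1 − 0.103505) = 46.52·0.896495 = 41.7049 /hr

Final: 41.7049 /hr


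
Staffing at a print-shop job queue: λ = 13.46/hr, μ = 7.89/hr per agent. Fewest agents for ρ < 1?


Stability requires cμ > λ ⇔ c > λ/μ.
λ/μ = 13.46/7.89 = 1.7060
Minimum integer c = ⌊1.7060⌋ + 1 = 2
Check: 2·7.89 = 15.78 > 13.46, while 1·7.89 = 7.89 ≤ 13.46

Final: 2 servers


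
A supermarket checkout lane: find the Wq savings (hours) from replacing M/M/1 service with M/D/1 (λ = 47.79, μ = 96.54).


ρ = 47.79/96.54 = 0.4950
Wq(M/M/1) = ρ/(μ−λ) = 0.4950/48.75 = 0.01015 hr
Wq(M/D/1) = ρ/(2(μ−λ)) = 0.005077 hr
Savings = 0.01015 − 0.005077 = 0.005077 hr

Final: 0.005077 hr


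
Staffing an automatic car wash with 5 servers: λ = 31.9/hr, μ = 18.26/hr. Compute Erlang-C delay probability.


a = λ/μ = 1.7470; ρ = a/5 = 0.3494
P₀ = 0.173668 (from M/M/c formula)
C(c,a) = [a^c/(c!(1−ρ))]·P₀ = [16.27232/(120·0.6506)]·0.173668
= 0.20843·0.173668 = 0.036197

Final: 0.036197


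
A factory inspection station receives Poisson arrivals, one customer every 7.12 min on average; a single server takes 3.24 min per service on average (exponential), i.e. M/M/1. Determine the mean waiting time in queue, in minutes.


λ = 60/7.12 = 8.4270 /hr
μ = 60/3.24 = 18.5185 /hr
ρ = λ/μ = 8.4270/18.5185 = 0.4551
Wq = ρ/(μ−λ) = 0.4551/(18.5185−8.4270) = 0.04509 hr
In minutes: 0.04509·60 = 2.706 min

Final: 2.706 min


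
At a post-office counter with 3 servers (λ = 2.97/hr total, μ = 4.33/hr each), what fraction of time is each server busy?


ρ = λ/(cμ) = 2.97/(3·4.33) = 2.97/12.99 = 0.2286

Final: 0.2286


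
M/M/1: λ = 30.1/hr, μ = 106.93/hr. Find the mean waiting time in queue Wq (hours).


ρ = 30.1/106.93 = 0.2815
Wq = ρ/(μ−λ) = 0.2815/(106.93 − 30.1) = 0.2815/76.83 = 0.003664 hr

Final: 0.003664 hr


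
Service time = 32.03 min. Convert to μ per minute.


μ = 1/(service time) in consistent units.
1 minute = 1 min, so μ = 1/32.03 = 0.03122 per minute

Final: 0.03122 /min


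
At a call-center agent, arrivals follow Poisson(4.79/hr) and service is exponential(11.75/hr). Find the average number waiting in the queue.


ρ = 4.79/11.75 = 0.4077
Lq = ρ²/(1−ρ) = 0.1662/0.5923 = 0.2806

Final: 0.2806


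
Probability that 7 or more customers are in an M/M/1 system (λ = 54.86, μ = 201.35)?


ρ = 54.86/201.35 = 0.2725
P(N ≥ n) = ρ^n = 0.2725^7 = 0.0001115

Final: 0.0001115


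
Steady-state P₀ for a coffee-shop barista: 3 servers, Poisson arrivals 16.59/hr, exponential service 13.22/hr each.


a = λ/μ = 16.59/13.22 = 1.2549; ρ = a/c = 0.4183
Σ_{k=0}^{2} a^k/k! (terms k=0..2) = 1.00000 + 1.25492 + 0.78741 = 3.04232
Tail: a^3/(3!(1−ρ)) = 1.97626/(6·0.5817) = 0.56624
P₀ = 1/(3.04232 + 0.56624) = 1/3.60856 = 0.277119

Final: 0.277119


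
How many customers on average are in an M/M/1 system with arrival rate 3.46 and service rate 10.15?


ρ = λ/μ = 3.46/10.15 = 0.3409
L = ρ/(1−ρ) = 0.3409/(1 − 0.3409) = 0.3409/0.6591 = 0.5172

Final: 0.5172


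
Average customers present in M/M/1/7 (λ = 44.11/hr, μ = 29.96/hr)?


ρ = 44.11/29.96 = 1.4723
L = ρ[1 − (K+1)ρ^K + Kρ^(K+1)] / [(1−ρ)(1−ρ^(K+1))]
Numerator: 1.4723·(1 − 8·14.995700 + 7·22.078115) = 52.386080
Denominator: (-0.4723)·(-21.078115) = 9.955118
L = 52.386080/9.955118 = 5.2622

Final: 5.2622


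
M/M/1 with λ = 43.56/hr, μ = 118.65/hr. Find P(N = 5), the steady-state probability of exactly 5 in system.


ρ = 43.56/118.65 = 0.3671
P_n = (1−ρ)·ρ^n = (1 − 0.3671)·0.3671^5 = 0.6329·0.006670 = 0.004221

Final: 0.004221


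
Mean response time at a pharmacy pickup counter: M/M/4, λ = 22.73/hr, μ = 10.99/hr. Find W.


a = 2.0682; ρ = 0.5171; P₀ = 0.121061
Lq = P₀·a^c·ρ/(c!(1−ρ)²) = 0.20462
Wq = Lq/λ = 0.20462/22.73 = 0.009002 hr
W = Wq + 1/μ = 0.009002 + 0.09099 = 0.09999 hr

Final: 0.09999 hr


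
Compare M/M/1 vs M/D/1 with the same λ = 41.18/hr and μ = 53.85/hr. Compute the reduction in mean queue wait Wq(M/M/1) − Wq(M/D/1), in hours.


ρ = 41.18/53.85 = 0.7647
Wq(M/M/1) = ρ/(μ−λ) = 0.7647/12.67 = 0.06036 hr
Wq(M/D/1) = ρ/(2(μ−λ)) = 0.03018 hr
Savings = 0.06036 − 0.03018 = 0.03018 hr

Final: 0.03018 hr


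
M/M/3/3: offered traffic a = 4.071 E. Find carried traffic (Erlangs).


B(3,4.071) = 0.457063 (Erlang-B)
Carried load = a(1 − B) = 4.071·(1 − 0.457063) = 4.071·0.542937 = 2.2103 E

Final: 2.2103 Erlangs


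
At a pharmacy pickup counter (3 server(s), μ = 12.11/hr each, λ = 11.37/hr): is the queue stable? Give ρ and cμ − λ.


Total capacity cμ = 3·12.11 = 36.33/hr
ρ = λ/(cμ) = 11.37/36.33 = 0.3130
Stable ⇔ ρ < 1: YES
Spare capacity = cμ − λ = 36.33 − 11.37 = 24.96/hr

Final: ρ = 0.3130; stable; margin = 24.96/hr


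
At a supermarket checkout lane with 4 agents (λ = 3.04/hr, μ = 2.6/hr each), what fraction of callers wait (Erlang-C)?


a = λ/μ = 1.1692; ρ = a/4 = 0.2923
P₀ = 0.309671 (from M/M/c formula)
C(c,a) = [a^c/(c!(1−ρ))]·P₀ = [1.86896/(24·0.7077)]·0.309671
= 0.11004·0.309671 = 0.034076

Final: 0.034076


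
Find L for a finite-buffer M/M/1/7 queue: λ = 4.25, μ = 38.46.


ρ = 4.25/38.46 = 0.1105
L = ρ[1 − (K+1)ρ^K + Kρ^(K+1)] / [(1−ρ)(1−ρ^(K+1))]
Numerator: 0.1105·(1 − 8·0.0000002012 + 7·0.00000002224) = 0.110504
Denominator: (0.8895)·(1.000000) = 0.889496
L = 0.110504/0.889496 = 0.1242

Final: 0.1242


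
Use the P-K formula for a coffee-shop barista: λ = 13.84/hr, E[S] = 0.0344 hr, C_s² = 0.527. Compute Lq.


ρ = λ·E[S] = 13.84·0.0344 = 0.4761
Lq = ρ²(1+C_s²)/(2(1−ρ)) = 0.2267·(1+0.527)/(2·0.5239)
= 0.2267·1.5270/1.0478 = 0.33033

Final: 0.33033


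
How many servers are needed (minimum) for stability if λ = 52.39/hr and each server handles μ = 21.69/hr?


Stability requires cμ > λ ⇔ c > λ/μ.
λ/μ = 52.39/21.69 = 2.4154
Minimum integer c = ⌊2.4154⌋ + 1 = 3
Check: 3·21.69 = 65.07 > 52.39, while 2·21.69 = 43.38 ≤ 52.39

Final: 3 servers


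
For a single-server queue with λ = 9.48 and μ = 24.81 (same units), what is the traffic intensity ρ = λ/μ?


ρ = λ/μ = 9.48/24.81 = 0.3821

Final: 0.3821


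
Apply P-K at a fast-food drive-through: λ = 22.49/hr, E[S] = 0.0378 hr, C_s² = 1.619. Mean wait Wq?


ρ = λ·E[S] = 22.49·0.0378 = 0.8501
E[S²] = E[S]²(1+C_s²) = 0.0378²·(1+1.619) = 0.003742
Wq = λ·E[S²]/(2(1−ρ)) = 22.49·0.003742/(2·0.1499) = 0.28076 hr

Final: 0.28076 hr


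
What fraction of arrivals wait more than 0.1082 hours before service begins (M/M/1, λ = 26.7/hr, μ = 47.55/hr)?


ρ = 26.7/47.55 = 0.5615
P(Wq > t) = ρ·e^{−(μ−λ)t} = 0.5615·e^{−2.2560}
= 0.5615·0.104772 = 0.058831

Final: 0.058831


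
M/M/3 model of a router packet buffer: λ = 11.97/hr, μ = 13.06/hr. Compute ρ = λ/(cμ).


ρ = λ/(cμ) = 11.97/(3·13.06) = 11.97/39.18 = 0.3055

Final: 0.3055


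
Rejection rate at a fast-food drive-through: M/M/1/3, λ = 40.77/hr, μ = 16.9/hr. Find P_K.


ρ = λ/μ = 40.77/16.9 = 2.4124
P_K = (1−ρ)ρ^K/(1−ρ^(K+1)) = (-1.4124·14.039836)/(1 − 33.870065)
= -19.830229/-32.870065 = 0.603291

Final: 0.603291


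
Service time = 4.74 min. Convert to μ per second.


μ = 1/(service time) in consistent units.
1 second = 0.0166667 min, so μ = 0.0166667/4.74 = 0.003516 per second

Final: 0.003516 /sec


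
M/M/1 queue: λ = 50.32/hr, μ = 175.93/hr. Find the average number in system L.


ρ = λ/μ = 50.32/175.93 = 0.2860
L = ρ/(1−ρ) = 0.2860/(1 − 0.2860) = 0.2860/0.7140 = 0.4006

Final: 0.4006


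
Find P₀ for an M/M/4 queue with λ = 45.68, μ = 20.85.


a = λ/μ = 45.68/20.85 = 2.1909; ρ = a/c = 0.5477
Σ_{k=0}^{3} a^k/k! (terms k=0..3) = 1.00000 + 2.19089 + 2.39999 + 1.75271 = 7.34359
Tail: a^4/(4!(1−ρ)) = 23.03988/(24·0.4523) = 2.12258
P₀ = 1/(7.34359 + 2.12258) = 1/9.46616 = 0.105639

Final: 0.105639


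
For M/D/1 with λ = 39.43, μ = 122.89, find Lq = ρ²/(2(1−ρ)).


ρ = 39.43/122.89 = 0.3209
M/D/1: Lq = ρ²/(2(1−ρ)) = 0.1029/(2·0.6791) = 0.07579

Final: 0.07579


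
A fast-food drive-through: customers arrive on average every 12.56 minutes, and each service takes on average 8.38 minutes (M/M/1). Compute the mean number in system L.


λ = 60/12.56 = 4.7771 /hr
μ = 60/8.38 = 7.1599 /hr
ρ = λ/μ = 4.7771/7.1599 = 0.6672
L = ρ/(1−ρ) = 0.6672/0.3328 = 2.0048

Final: 2.0048


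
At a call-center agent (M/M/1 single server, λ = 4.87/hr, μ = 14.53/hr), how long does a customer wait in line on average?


ρ = 4.87/14.53 = 0.3352
Wq = ρ/(μ−λ) = 0.3352/(14.53 − 4.87) = 0.3352/9.66 = 0.03470 hr

Final: 0.03470 hr


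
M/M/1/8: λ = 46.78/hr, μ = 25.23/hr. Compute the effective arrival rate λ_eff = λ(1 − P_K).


ρ = 1.8541; P_K = (1−ρ)ρ^8/(1−ρ^9) = 0.462453
λ_eff = λ(1 − P_K) = 46.78·(1 − 0.462453) = 46.78·0.537547 = 25.1465 /hr

Final: 25.1465 /hr


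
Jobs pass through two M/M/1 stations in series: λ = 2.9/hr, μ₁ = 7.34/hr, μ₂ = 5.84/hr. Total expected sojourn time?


Each node sees arrival rate λ = 2.9/hr (tandem ⇒ throughput preserved).
W₁ = 1/(μ₁−λ) = 1/(7.34−2.9) = 0.22523 hr
W₂ = 1/(μ₂−λ) = 1/(5.84−2.9) = 0.34014 hr
W_total = W₁ + W₂ = 0.22523 + 0.34014 = 0.56536 hr

Final: 0.56536 hr


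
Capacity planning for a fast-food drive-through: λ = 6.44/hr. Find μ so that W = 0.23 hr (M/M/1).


W = 1/(μ−λ) ⇒ μ − λ = 1/W = 1/0.23 = 4.3478
μ = λ + 1/W = 6.44 + 4.3478 = 10.7878 per hr

Final: 10.7878 /hr


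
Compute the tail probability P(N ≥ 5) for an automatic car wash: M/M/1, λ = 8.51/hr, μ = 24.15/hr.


ρ = 8.51/24.15 = 0.3524
P(N ≥ n) = ρ^n = 0.3524^5 = 0.005433

Final: 0.005433


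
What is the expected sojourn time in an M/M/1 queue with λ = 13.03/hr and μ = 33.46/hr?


W = 1/(μ−λ) = 1/(33.46 − 13.03) = 1/20.43 = 0.04895 hr

Final: 0.04895 hr


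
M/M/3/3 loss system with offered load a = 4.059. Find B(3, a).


B(c,a) = (a^c/c!) / Σ_{k=0}^{c} a^k/k!
a^3/3! = 11.145663
Σ terms (k=0..3): 1.00000 + 4.05900 + 8.23774 + 11.14566 = 24.442403
B = 11.145663/24.442403 = 0.455997

Final: 0.455997


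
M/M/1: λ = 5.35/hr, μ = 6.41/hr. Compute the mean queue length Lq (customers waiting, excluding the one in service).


ρ = 5.35/6.41 = 0.8346
Lq = ρ²/(1−ρ) = 0.6966/0.1654 = 4.2125

Final: 4.2125


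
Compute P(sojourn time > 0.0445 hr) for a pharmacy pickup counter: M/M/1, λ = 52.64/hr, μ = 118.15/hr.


W ~ Exponential(μ−λ) for M/M/1.
μ − λ = 118.15 − 52.64 = 65.5100
P(W > t) = e^{−(μ−λ)t} = e^{−2.9152} = 0.054193

Final: 0.054193


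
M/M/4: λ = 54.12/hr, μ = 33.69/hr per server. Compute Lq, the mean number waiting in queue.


a = λ/μ = 1.6064; ρ = a/4 = 0.4016
P₀ = 0.197969
Lq = P₀·a^c·ρ / (c!·(1−ρ)²) = 0.197969·6.65928·0.4016/(24·0.35808)
= 0.06161

Final: 0.06161


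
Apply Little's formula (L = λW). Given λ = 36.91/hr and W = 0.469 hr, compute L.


L = λW = 36.91·0.469 = 17.3108

Final: 17.3108


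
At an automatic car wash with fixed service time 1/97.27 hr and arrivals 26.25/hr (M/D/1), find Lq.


ρ = 26.25/97.27 = 0.2699
M/D/1: Lq = ρ²/(2(1−ρ)) = 0.07283/(2·0.7301) = 0.04987

Final: 0.04987


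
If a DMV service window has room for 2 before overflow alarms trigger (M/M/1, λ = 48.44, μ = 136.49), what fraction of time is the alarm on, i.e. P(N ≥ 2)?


ρ = 48.44/136.49 = 0.3549
P(N ≥ n) = ρ^n = 0.3549^2 = 0.125952

Final: 0.125952


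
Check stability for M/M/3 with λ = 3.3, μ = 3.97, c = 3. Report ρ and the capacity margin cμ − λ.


Total capacity cμ = 3·3.97 = 11.91/hr
ρ = λ/(cμ) = 3.3/11.91 = 0.2771
Stable ⇔ ρ < 1: YES
Spare capacity = cμ − λ = 11.91 − 3.3 = 8.61/hr

Final: ρ = 0.2771; stable; margin = 8.61/hr


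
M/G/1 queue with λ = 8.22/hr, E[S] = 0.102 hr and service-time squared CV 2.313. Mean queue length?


ρ = λ·E[S] = 8.22·0.102 = 0.8384
Lq = ρ²(1+C_s²)/(2(1−ρ)) = 0.7030·(1+2.313)/(2·0.1616)
= 0.7030·3.3130/0.3231 = 7.20778

Final: 7.20778


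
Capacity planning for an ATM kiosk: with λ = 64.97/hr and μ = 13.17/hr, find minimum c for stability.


Stability requires cμ > λ ⇔ c > λ/μ.
λ/μ = 64.97/13.17 = 4.9332
Minimum integer c = ⌊4.9332⌋ + 1 = 5
Check: 5·13.17 = 65.85 > 64.97, while 4·13.17 = 52.68 ≤ 64.97

Final: 5 servers


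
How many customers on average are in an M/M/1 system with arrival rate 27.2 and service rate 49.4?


ρ = λ/μ = 27.2/49.4 = 0.5506
L = ρ/(1−ρ) = 0.5506/(1 − 0.5506) = 0.5506/0.4494 = 1.2252

Final: 1.2252


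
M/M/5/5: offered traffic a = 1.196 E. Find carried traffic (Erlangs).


B(5,1.196) = 0.006176 (Erlang-B)
Carried load = a(1 − B) = 1.196·(1 − 0.006176) = 1.196·0.993824 = 1.1886 E

Final: 1.1886 Erlangs


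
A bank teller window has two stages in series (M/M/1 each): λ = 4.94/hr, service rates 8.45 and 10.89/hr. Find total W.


Each node sees arrival rate λ = 4.94/hr (tandem ⇒ throughput preserved).
W₁ = 1/(μ₁−λ) = 1/(8.45−4.94) = 0.28490 hr
W₂ = 1/(μ₂−λ) = 1/(10.89−4.94) = 0.16807 hr
W_total = W₁ + W₂ = 0.28490 + 0.16807 = 0.45297 hr

Final: 0.45297 hr


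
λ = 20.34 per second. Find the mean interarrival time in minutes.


Mean interarrival time = 1/λ = 1/20.34 second = 0.04916 second
In minutes: 0.04916 × 0.0166667 = 0.0008194 min

Final: 0.0008194 min


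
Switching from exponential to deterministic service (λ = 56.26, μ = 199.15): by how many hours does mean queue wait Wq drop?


ρ = 56.26/199.15 = 0.2825
Wq(M/M/1) = ρ/(μ−λ) = 0.2825/142.89 = 0.001977 hr
Wq(M/D/1) = ρ/(2(μ−λ)) = 0.0009885 hr
Savings = 0.001977 − 0.0009885 = 0.0009885 hr

Final: 0.0009885 hr


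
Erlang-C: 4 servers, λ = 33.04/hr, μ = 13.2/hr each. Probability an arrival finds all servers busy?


a = λ/μ = 2.5030; ρ = a/4 = 0.6258
P₀ = 0.073424 (from M/M/c formula)
C(c,a) = [a^c/(c!(1−ρ))]·P₀ = [39.25224/(24·0.3742)]·0.073424
= 4.37019·0.073424 = 0.320879

Final: 0.320879


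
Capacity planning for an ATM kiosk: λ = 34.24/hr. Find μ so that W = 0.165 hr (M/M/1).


W = 1/(μ−λ) ⇒ μ − λ = 1/W = 1/0.165 = 6.0606
μ = λ + 1/W = 34.24 + 6.0606 = 40.3006 per hr

Final: 40.3006 /hr


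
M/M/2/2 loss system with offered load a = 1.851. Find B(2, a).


B(c,a) = (a^c/c!) / Σ_{k=0}^{c} a^k/k!
a^2/2! = 1.713100
Σ terms (k=0..2): 1.00000 + 1.85100 + 1.71310 = 4.564101
B = 1.713100/4.564101 = 0.375342

Final: 0.375342


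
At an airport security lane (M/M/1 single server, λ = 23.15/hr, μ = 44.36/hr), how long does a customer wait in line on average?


ρ = 23.15/44.36 = 0.5219
Wq = ρ/(μ−λ) = 0.5219/(44.36 − 23.15) = 0.5219/21.21 = 0.02460 hr

Final: 0.02460 hr


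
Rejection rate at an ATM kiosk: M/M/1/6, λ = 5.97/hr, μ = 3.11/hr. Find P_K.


ρ = λ/μ = 5.97/3.11 = 1.9196
P_K = (1−ρ)ρ^K/(1−ρ^(K+1)) = (-0.9196·50.036123)/(1 − 96.050050)
= -46.013927/-95.050050 = 0.484102

Final: 0.484102


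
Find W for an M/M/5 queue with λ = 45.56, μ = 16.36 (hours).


a = 2.7848; ρ = 0.5570; P₀ = 0.059106
Lq = P₀·a^c·ρ/(c!(1−ρ)²) = 0.23411
Wq = Lq/λ = 0.23411/45.56 = 0.005138 hr
W = Wq + 1/μ = 0.005138 + 0.06112 = 0.06626 hr

Final: 0.06626 hr


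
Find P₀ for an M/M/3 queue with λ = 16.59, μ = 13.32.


a = λ/μ = 16.59/13.32 = 1.2455; ρ = a/c = 0.4152
Σ_{k=0}^{2} a^k/k! (terms k=0..2) = 1.00000 + 1.24550 + 0.77563 = 3.02113
Tail: a^3/(3!(1−ρ)) = 1.93209/(6·0.5848) = 0.55061
P₀ = 1/(3.02113 + 0.55061) = 1/3.57173 = 0.279976

Final: 0.279976


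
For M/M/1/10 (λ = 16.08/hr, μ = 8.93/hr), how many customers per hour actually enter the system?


ρ = 1.8007; P_K = (1−ρ)ρ^10/(1−ρ^11) = 0.445342
λ_eff = λ(1 − P_K) = 16.08·(1 − 0.445342) = 16.08·0.554658 = 8.9189 /hr

Final: 8.9189 /hr


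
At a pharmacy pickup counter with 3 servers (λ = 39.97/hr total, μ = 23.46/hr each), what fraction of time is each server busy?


ρ = λ/(cμ) = 39.97/(3·23.46) = 39.97/70.38 = 0.5679

Final: 0.5679


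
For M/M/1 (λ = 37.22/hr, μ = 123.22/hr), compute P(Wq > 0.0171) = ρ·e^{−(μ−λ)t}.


ρ = 37.22/123.22 = 0.3021
P(Wq > t) = ρ·e^{−(μ−λ)t} = 0.3021·e^{−1.4706}
= 0.3021·0.229788 = 0.069410

Final: 0.069410


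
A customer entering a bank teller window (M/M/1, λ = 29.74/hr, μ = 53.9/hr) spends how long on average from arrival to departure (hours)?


W = 1/(μ−λ) = 1/(53.9 − 29.74) = 1/24.16 = 0.04139 hr

Final: 0.04139 hr


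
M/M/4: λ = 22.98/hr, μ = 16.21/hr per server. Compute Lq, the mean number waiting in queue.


a = λ/μ = 1.4176; ρ = a/4 = 0.3544
P₀ = 0.240499
Lq = P₀·a^c·ρ / (c!·(1−ρ)²) = 0.240499·4.03895·0.3544/(24·0.41679)
= 0.03442

Final: 0.03442


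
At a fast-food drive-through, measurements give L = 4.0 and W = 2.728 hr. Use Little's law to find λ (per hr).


λ = L/W = 4.0/2.728 = 1.4663 /hr

Final: 1.4663 /hr


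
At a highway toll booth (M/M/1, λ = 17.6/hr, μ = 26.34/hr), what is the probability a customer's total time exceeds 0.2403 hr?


W ~ Exponential(μ−λ) for M/M/1.
μ − λ = 26.34 − 17.6 = 8.7400
P(W > t) = e^{−(μ−λ)t} = e^{−2.1002} = 0.122429

Final: 0.122429


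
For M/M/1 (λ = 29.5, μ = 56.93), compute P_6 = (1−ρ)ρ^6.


ρ = 29.5/56.93 = 0.5182
P_n = (1−ρ)·ρ^n = (1 − 0.5182)·0.5182^6 = 0.4818·0.019359 = 0.009328

Final: 0.009328


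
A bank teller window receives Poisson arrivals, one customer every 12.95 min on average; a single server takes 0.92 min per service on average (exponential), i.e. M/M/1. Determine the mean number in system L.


λ = 60/12.95 = 4.6332 /hr
μ = 60/0.92 = 65.2174 /hr
ρ = λ/μ = 4.6332/65.2174 = 0.07104
L = ρ/(1−ρ) = 0.07104/0.9290 = 0.07648

Final: 0.07648


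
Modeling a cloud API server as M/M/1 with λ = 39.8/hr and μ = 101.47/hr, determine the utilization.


ρ = λ/μ = 39.8/101.47 = 0.3922

Final: 0.3922


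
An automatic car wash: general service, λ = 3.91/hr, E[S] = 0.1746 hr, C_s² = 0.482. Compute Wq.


ρ = λ·E[S] = 3.91·0.1746 = 0.6827
E[S²] = E[S]²(1+C_s²) = 0.1746²·(1+0.482) = 0.045179
Wq = λ·E[S²]/(2(1−ρ)) = 3.91·0.045179/(2·0.3173) = 0.27835 hr

Final: 0.27835 hr


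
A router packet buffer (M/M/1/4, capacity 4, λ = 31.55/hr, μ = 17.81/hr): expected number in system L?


ρ = 31.55/17.81 = 1.7715
L = ρ[1 − (K+1)ρ^K + Kρ^(K+1)] / [(1−ρ)(1−ρ^(K+1))]
Numerator: 1.7715·(1 − 5·9.847858 + 4·17.445251) = 38.160644
Denominator: (-0.7715)·(-16.445251) = 12.687128
L = 38.160644/12.687128 = 3.0078

Final: 3.0078


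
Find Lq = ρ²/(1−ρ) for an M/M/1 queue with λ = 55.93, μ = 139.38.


ρ = 55.93/139.38 = 0.4013
Lq = ρ²/(1−ρ) = 0.1610/0.5987 = 0.2689

Final: 0.2689


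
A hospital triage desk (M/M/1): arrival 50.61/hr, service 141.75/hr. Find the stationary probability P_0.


ρ = 50.61/141.75 = 0.3570
P_n = (1−ρ)·ρ^n = (1 − 0.3570)·0.3570^0 = 0.6430·1.000000 = 0.642963

Final: 0.642963


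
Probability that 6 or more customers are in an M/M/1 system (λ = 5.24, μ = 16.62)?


ρ = 5.24/16.62 = 0.3153
P(N ≥ n) = ρ^n = 0.3153^6 = 0.0009822

Final: 0.0009822


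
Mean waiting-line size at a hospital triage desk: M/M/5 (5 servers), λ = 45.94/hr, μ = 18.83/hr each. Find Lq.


a = λ/μ = 2.4397; ρ = a/5 = 0.4879
P₀ = 0.085331
Lq = P₀·a^c·ρ / (c!·(1−ρ)²) = 0.085331·86.43773·0.4879/(120·0.26220)
= 0.11438

Final: 0.11438


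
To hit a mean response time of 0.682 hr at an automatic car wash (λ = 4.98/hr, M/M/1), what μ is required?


W = 1/(μ−λ) ⇒ μ − λ = 1/W = 1/0.682 = 1.4663
μ = λ + 1/W = 4.98 + 1.4663 = 6.4463 per hr

Final: 6.4463 /hr
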